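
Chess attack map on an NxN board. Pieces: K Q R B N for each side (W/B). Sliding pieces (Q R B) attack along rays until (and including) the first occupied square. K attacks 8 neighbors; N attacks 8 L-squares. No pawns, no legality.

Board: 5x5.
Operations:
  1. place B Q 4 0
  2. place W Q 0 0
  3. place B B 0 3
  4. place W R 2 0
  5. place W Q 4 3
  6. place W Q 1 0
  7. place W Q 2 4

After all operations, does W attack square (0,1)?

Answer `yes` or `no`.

Op 1: place BQ@(4,0)
Op 2: place WQ@(0,0)
Op 3: place BB@(0,3)
Op 4: place WR@(2,0)
Op 5: place WQ@(4,3)
Op 6: place WQ@(1,0)
Op 7: place WQ@(2,4)
Per-piece attacks for W:
  WQ@(0,0): attacks (0,1) (0,2) (0,3) (1,0) (1,1) (2,2) (3,3) (4,4) [ray(0,1) blocked at (0,3); ray(1,0) blocked at (1,0)]
  WQ@(1,0): attacks (1,1) (1,2) (1,3) (1,4) (2,0) (0,0) (2,1) (3,2) (4,3) (0,1) [ray(1,0) blocked at (2,0); ray(-1,0) blocked at (0,0); ray(1,1) blocked at (4,3)]
  WR@(2,0): attacks (2,1) (2,2) (2,3) (2,4) (3,0) (4,0) (1,0) [ray(0,1) blocked at (2,4); ray(1,0) blocked at (4,0); ray(-1,0) blocked at (1,0)]
  WQ@(2,4): attacks (2,3) (2,2) (2,1) (2,0) (3,4) (4,4) (1,4) (0,4) (3,3) (4,2) (1,3) (0,2) [ray(0,-1) blocked at (2,0)]
  WQ@(4,3): attacks (4,4) (4,2) (4,1) (4,0) (3,3) (2,3) (1,3) (0,3) (3,4) (3,2) (2,1) (1,0) [ray(0,-1) blocked at (4,0); ray(-1,0) blocked at (0,3); ray(-1,-1) blocked at (1,0)]
W attacks (0,1): yes

Answer: yes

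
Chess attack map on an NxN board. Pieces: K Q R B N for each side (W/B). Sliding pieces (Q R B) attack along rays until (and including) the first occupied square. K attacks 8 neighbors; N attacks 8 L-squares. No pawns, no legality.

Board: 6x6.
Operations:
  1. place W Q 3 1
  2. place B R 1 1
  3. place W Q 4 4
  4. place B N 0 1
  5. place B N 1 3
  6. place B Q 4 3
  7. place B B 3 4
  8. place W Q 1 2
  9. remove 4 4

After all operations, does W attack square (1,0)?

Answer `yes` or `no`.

Answer: no

Derivation:
Op 1: place WQ@(3,1)
Op 2: place BR@(1,1)
Op 3: place WQ@(4,4)
Op 4: place BN@(0,1)
Op 5: place BN@(1,3)
Op 6: place BQ@(4,3)
Op 7: place BB@(3,4)
Op 8: place WQ@(1,2)
Op 9: remove (4,4)
Per-piece attacks for W:
  WQ@(1,2): attacks (1,3) (1,1) (2,2) (3,2) (4,2) (5,2) (0,2) (2,3) (3,4) (2,1) (3,0) (0,3) (0,1) [ray(0,1) blocked at (1,3); ray(0,-1) blocked at (1,1); ray(1,1) blocked at (3,4); ray(-1,-1) blocked at (0,1)]
  WQ@(3,1): attacks (3,2) (3,3) (3,4) (3,0) (4,1) (5,1) (2,1) (1,1) (4,2) (5,3) (4,0) (2,2) (1,3) (2,0) [ray(0,1) blocked at (3,4); ray(-1,0) blocked at (1,1); ray(-1,1) blocked at (1,3)]
W attacks (1,0): no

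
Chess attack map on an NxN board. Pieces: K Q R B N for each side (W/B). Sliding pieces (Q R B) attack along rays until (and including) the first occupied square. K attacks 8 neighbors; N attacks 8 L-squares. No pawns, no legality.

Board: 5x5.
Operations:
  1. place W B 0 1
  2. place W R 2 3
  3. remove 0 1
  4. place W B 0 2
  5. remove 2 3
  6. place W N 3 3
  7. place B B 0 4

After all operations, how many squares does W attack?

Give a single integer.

Op 1: place WB@(0,1)
Op 2: place WR@(2,3)
Op 3: remove (0,1)
Op 4: place WB@(0,2)
Op 5: remove (2,3)
Op 6: place WN@(3,3)
Op 7: place BB@(0,4)
Per-piece attacks for W:
  WB@(0,2): attacks (1,3) (2,4) (1,1) (2,0)
  WN@(3,3): attacks (1,4) (4,1) (2,1) (1,2)
Union (8 distinct): (1,1) (1,2) (1,3) (1,4) (2,0) (2,1) (2,4) (4,1)

Answer: 8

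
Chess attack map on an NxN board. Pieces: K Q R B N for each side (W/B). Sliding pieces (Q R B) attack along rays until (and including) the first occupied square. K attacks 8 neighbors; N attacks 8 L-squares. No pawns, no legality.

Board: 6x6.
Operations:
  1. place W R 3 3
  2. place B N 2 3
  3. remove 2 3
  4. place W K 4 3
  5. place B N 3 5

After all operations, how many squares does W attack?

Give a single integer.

Answer: 15

Derivation:
Op 1: place WR@(3,3)
Op 2: place BN@(2,3)
Op 3: remove (2,3)
Op 4: place WK@(4,3)
Op 5: place BN@(3,5)
Per-piece attacks for W:
  WR@(3,3): attacks (3,4) (3,5) (3,2) (3,1) (3,0) (4,3) (2,3) (1,3) (0,3) [ray(0,1) blocked at (3,5); ray(1,0) blocked at (4,3)]
  WK@(4,3): attacks (4,4) (4,2) (5,3) (3,3) (5,4) (5,2) (3,4) (3,2)
Union (15 distinct): (0,3) (1,3) (2,3) (3,0) (3,1) (3,2) (3,3) (3,4) (3,5) (4,2) (4,3) (4,4) (5,2) (5,3) (5,4)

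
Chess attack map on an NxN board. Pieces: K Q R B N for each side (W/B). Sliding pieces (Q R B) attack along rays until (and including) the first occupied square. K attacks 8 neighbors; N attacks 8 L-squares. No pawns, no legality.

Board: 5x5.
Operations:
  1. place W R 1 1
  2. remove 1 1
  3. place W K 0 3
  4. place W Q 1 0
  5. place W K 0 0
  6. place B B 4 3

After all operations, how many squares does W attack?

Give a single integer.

Answer: 15

Derivation:
Op 1: place WR@(1,1)
Op 2: remove (1,1)
Op 3: place WK@(0,3)
Op 4: place WQ@(1,0)
Op 5: place WK@(0,0)
Op 6: place BB@(4,3)
Per-piece attacks for W:
  WK@(0,0): attacks (0,1) (1,0) (1,1)
  WK@(0,3): attacks (0,4) (0,2) (1,3) (1,4) (1,2)
  WQ@(1,0): attacks (1,1) (1,2) (1,3) (1,4) (2,0) (3,0) (4,0) (0,0) (2,1) (3,2) (4,3) (0,1) [ray(-1,0) blocked at (0,0); ray(1,1) blocked at (4,3)]
Union (15 distinct): (0,0) (0,1) (0,2) (0,4) (1,0) (1,1) (1,2) (1,3) (1,4) (2,0) (2,1) (3,0) (3,2) (4,0) (4,3)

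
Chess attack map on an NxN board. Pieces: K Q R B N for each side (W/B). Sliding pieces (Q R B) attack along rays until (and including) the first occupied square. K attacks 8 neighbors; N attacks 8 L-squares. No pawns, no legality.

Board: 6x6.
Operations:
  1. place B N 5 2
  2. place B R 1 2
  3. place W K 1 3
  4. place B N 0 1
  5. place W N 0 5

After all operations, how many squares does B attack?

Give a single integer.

Answer: 13

Derivation:
Op 1: place BN@(5,2)
Op 2: place BR@(1,2)
Op 3: place WK@(1,3)
Op 4: place BN@(0,1)
Op 5: place WN@(0,5)
Per-piece attacks for B:
  BN@(0,1): attacks (1,3) (2,2) (2,0)
  BR@(1,2): attacks (1,3) (1,1) (1,0) (2,2) (3,2) (4,2) (5,2) (0,2) [ray(0,1) blocked at (1,3); ray(1,0) blocked at (5,2)]
  BN@(5,2): attacks (4,4) (3,3) (4,0) (3,1)
Union (13 distinct): (0,2) (1,0) (1,1) (1,3) (2,0) (2,2) (3,1) (3,2) (3,3) (4,0) (4,2) (4,4) (5,2)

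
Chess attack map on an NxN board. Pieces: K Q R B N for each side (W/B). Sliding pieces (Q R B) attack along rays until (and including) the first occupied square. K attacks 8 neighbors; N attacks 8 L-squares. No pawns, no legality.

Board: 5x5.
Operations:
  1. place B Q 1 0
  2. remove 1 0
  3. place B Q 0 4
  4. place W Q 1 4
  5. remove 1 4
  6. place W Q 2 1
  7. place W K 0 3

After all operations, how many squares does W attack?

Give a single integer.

Answer: 18

Derivation:
Op 1: place BQ@(1,0)
Op 2: remove (1,0)
Op 3: place BQ@(0,4)
Op 4: place WQ@(1,4)
Op 5: remove (1,4)
Op 6: place WQ@(2,1)
Op 7: place WK@(0,3)
Per-piece attacks for W:
  WK@(0,3): attacks (0,4) (0,2) (1,3) (1,4) (1,2)
  WQ@(2,1): attacks (2,2) (2,3) (2,4) (2,0) (3,1) (4,1) (1,1) (0,1) (3,2) (4,3) (3,0) (1,2) (0,3) (1,0) [ray(-1,1) blocked at (0,3)]
Union (18 distinct): (0,1) (0,2) (0,3) (0,4) (1,0) (1,1) (1,2) (1,3) (1,4) (2,0) (2,2) (2,3) (2,4) (3,0) (3,1) (3,2) (4,1) (4,3)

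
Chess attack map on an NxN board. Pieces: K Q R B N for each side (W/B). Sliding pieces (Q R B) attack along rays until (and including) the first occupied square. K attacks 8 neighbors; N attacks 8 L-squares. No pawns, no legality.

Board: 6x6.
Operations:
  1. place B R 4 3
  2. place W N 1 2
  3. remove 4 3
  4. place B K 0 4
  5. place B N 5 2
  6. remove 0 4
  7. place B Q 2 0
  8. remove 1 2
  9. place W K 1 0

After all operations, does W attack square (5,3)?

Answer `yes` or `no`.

Op 1: place BR@(4,3)
Op 2: place WN@(1,2)
Op 3: remove (4,3)
Op 4: place BK@(0,4)
Op 5: place BN@(5,2)
Op 6: remove (0,4)
Op 7: place BQ@(2,0)
Op 8: remove (1,2)
Op 9: place WK@(1,0)
Per-piece attacks for W:
  WK@(1,0): attacks (1,1) (2,0) (0,0) (2,1) (0,1)
W attacks (5,3): no

Answer: no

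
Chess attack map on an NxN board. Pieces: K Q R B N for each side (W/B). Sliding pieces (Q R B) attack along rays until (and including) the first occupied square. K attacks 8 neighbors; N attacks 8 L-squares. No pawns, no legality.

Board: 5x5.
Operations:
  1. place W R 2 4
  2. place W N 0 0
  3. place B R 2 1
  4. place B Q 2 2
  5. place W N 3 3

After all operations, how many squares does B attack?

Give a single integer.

Op 1: place WR@(2,4)
Op 2: place WN@(0,0)
Op 3: place BR@(2,1)
Op 4: place BQ@(2,2)
Op 5: place WN@(3,3)
Per-piece attacks for B:
  BR@(2,1): attacks (2,2) (2,0) (3,1) (4,1) (1,1) (0,1) [ray(0,1) blocked at (2,2)]
  BQ@(2,2): attacks (2,3) (2,4) (2,1) (3,2) (4,2) (1,2) (0,2) (3,3) (3,1) (4,0) (1,3) (0,4) (1,1) (0,0) [ray(0,1) blocked at (2,4); ray(0,-1) blocked at (2,1); ray(1,1) blocked at (3,3); ray(-1,-1) blocked at (0,0)]
Union (18 distinct): (0,0) (0,1) (0,2) (0,4) (1,1) (1,2) (1,3) (2,0) (2,1) (2,2) (2,3) (2,4) (3,1) (3,2) (3,3) (4,0) (4,1) (4,2)

Answer: 18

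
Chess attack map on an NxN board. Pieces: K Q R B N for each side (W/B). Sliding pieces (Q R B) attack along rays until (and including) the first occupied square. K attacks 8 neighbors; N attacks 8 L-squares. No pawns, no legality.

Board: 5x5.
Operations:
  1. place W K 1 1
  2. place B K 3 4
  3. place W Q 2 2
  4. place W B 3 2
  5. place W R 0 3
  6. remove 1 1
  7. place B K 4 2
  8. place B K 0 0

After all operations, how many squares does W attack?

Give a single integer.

Answer: 20

Derivation:
Op 1: place WK@(1,1)
Op 2: place BK@(3,4)
Op 3: place WQ@(2,2)
Op 4: place WB@(3,2)
Op 5: place WR@(0,3)
Op 6: remove (1,1)
Op 7: place BK@(4,2)
Op 8: place BK@(0,0)
Per-piece attacks for W:
  WR@(0,3): attacks (0,4) (0,2) (0,1) (0,0) (1,3) (2,3) (3,3) (4,3) [ray(0,-1) blocked at (0,0)]
  WQ@(2,2): attacks (2,3) (2,4) (2,1) (2,0) (3,2) (1,2) (0,2) (3,3) (4,4) (3,1) (4,0) (1,3) (0,4) (1,1) (0,0) [ray(1,0) blocked at (3,2); ray(-1,-1) blocked at (0,0)]
  WB@(3,2): attacks (4,3) (4,1) (2,3) (1,4) (2,1) (1,0)
Union (20 distinct): (0,0) (0,1) (0,2) (0,4) (1,0) (1,1) (1,2) (1,3) (1,4) (2,0) (2,1) (2,3) (2,4) (3,1) (3,2) (3,3) (4,0) (4,1) (4,3) (4,4)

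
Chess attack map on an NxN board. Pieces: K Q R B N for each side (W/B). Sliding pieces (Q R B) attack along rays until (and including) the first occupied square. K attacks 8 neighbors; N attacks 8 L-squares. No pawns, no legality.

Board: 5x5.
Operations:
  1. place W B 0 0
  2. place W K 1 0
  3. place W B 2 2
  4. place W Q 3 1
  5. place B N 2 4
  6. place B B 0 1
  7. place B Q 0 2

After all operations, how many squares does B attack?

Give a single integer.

Op 1: place WB@(0,0)
Op 2: place WK@(1,0)
Op 3: place WB@(2,2)
Op 4: place WQ@(3,1)
Op 5: place BN@(2,4)
Op 6: place BB@(0,1)
Op 7: place BQ@(0,2)
Per-piece attacks for B:
  BB@(0,1): attacks (1,2) (2,3) (3,4) (1,0) [ray(1,-1) blocked at (1,0)]
  BQ@(0,2): attacks (0,3) (0,4) (0,1) (1,2) (2,2) (1,3) (2,4) (1,1) (2,0) [ray(0,-1) blocked at (0,1); ray(1,0) blocked at (2,2); ray(1,1) blocked at (2,4)]
  BN@(2,4): attacks (3,2) (4,3) (1,2) (0,3)
Union (14 distinct): (0,1) (0,3) (0,4) (1,0) (1,1) (1,2) (1,3) (2,0) (2,2) (2,3) (2,4) (3,2) (3,4) (4,3)

Answer: 14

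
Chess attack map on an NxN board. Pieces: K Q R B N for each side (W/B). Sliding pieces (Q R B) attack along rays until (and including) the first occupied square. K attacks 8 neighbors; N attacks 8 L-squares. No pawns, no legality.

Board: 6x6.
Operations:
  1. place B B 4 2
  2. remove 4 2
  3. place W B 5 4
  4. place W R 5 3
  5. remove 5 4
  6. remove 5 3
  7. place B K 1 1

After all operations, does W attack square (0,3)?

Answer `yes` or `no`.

Op 1: place BB@(4,2)
Op 2: remove (4,2)
Op 3: place WB@(5,4)
Op 4: place WR@(5,3)
Op 5: remove (5,4)
Op 6: remove (5,3)
Op 7: place BK@(1,1)
Per-piece attacks for W:
W attacks (0,3): no

Answer: no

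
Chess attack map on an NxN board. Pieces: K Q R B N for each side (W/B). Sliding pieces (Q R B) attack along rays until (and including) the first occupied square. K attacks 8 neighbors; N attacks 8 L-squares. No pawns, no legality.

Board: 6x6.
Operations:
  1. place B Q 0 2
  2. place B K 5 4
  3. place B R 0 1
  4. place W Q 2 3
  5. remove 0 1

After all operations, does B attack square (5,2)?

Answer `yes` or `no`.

Answer: yes

Derivation:
Op 1: place BQ@(0,2)
Op 2: place BK@(5,4)
Op 3: place BR@(0,1)
Op 4: place WQ@(2,3)
Op 5: remove (0,1)
Per-piece attacks for B:
  BQ@(0,2): attacks (0,3) (0,4) (0,5) (0,1) (0,0) (1,2) (2,2) (3,2) (4,2) (5,2) (1,3) (2,4) (3,5) (1,1) (2,0)
  BK@(5,4): attacks (5,5) (5,3) (4,4) (4,5) (4,3)
B attacks (5,2): yes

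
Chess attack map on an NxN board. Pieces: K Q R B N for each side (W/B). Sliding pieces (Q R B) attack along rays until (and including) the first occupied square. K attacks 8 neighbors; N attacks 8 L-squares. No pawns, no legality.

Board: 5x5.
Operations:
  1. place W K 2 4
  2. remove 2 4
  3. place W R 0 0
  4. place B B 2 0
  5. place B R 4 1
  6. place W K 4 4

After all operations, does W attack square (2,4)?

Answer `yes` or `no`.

Op 1: place WK@(2,4)
Op 2: remove (2,4)
Op 3: place WR@(0,0)
Op 4: place BB@(2,0)
Op 5: place BR@(4,1)
Op 6: place WK@(4,4)
Per-piece attacks for W:
  WR@(0,0): attacks (0,1) (0,2) (0,3) (0,4) (1,0) (2,0) [ray(1,0) blocked at (2,0)]
  WK@(4,4): attacks (4,3) (3,4) (3,3)
W attacks (2,4): no

Answer: no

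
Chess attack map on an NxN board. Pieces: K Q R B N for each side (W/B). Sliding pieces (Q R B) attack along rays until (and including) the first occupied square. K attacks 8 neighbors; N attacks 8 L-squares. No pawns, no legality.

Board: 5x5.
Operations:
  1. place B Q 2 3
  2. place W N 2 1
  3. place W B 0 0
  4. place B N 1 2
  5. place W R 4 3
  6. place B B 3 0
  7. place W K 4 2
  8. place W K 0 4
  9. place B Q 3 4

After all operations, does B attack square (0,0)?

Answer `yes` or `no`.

Answer: yes

Derivation:
Op 1: place BQ@(2,3)
Op 2: place WN@(2,1)
Op 3: place WB@(0,0)
Op 4: place BN@(1,2)
Op 5: place WR@(4,3)
Op 6: place BB@(3,0)
Op 7: place WK@(4,2)
Op 8: place WK@(0,4)
Op 9: place BQ@(3,4)
Per-piece attacks for B:
  BN@(1,2): attacks (2,4) (3,3) (0,4) (2,0) (3,1) (0,0)
  BQ@(2,3): attacks (2,4) (2,2) (2,1) (3,3) (4,3) (1,3) (0,3) (3,4) (3,2) (4,1) (1,4) (1,2) [ray(0,-1) blocked at (2,1); ray(1,0) blocked at (4,3); ray(1,1) blocked at (3,4); ray(-1,-1) blocked at (1,2)]
  BB@(3,0): attacks (4,1) (2,1) [ray(-1,1) blocked at (2,1)]
  BQ@(3,4): attacks (3,3) (3,2) (3,1) (3,0) (4,4) (2,4) (1,4) (0,4) (4,3) (2,3) [ray(0,-1) blocked at (3,0); ray(-1,0) blocked at (0,4); ray(1,-1) blocked at (4,3); ray(-1,-1) blocked at (2,3)]
B attacks (0,0): yes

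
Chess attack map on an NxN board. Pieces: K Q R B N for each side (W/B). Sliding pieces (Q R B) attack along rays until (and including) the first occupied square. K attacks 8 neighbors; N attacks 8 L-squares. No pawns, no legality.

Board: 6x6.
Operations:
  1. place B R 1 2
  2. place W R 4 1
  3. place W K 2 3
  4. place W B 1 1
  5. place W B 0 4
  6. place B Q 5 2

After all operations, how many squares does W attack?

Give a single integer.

Op 1: place BR@(1,2)
Op 2: place WR@(4,1)
Op 3: place WK@(2,3)
Op 4: place WB@(1,1)
Op 5: place WB@(0,4)
Op 6: place BQ@(5,2)
Per-piece attacks for W:
  WB@(0,4): attacks (1,5) (1,3) (2,2) (3,1) (4,0)
  WB@(1,1): attacks (2,2) (3,3) (4,4) (5,5) (2,0) (0,2) (0,0)
  WK@(2,3): attacks (2,4) (2,2) (3,3) (1,3) (3,4) (3,2) (1,4) (1,2)
  WR@(4,1): attacks (4,2) (4,3) (4,4) (4,5) (4,0) (5,1) (3,1) (2,1) (1,1) [ray(-1,0) blocked at (1,1)]
Union (22 distinct): (0,0) (0,2) (1,1) (1,2) (1,3) (1,4) (1,5) (2,0) (2,1) (2,2) (2,4) (3,1) (3,2) (3,3) (3,4) (4,0) (4,2) (4,3) (4,4) (4,5) (5,1) (5,5)

Answer: 22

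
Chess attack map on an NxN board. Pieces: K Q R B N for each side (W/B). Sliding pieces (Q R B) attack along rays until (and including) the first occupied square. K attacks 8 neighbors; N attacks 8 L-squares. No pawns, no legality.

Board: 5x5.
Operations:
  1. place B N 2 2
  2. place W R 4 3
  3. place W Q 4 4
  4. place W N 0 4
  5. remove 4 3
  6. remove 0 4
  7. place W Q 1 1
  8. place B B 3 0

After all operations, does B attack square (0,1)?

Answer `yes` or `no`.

Answer: yes

Derivation:
Op 1: place BN@(2,2)
Op 2: place WR@(4,3)
Op 3: place WQ@(4,4)
Op 4: place WN@(0,4)
Op 5: remove (4,3)
Op 6: remove (0,4)
Op 7: place WQ@(1,1)
Op 8: place BB@(3,0)
Per-piece attacks for B:
  BN@(2,2): attacks (3,4) (4,3) (1,4) (0,3) (3,0) (4,1) (1,0) (0,1)
  BB@(3,0): attacks (4,1) (2,1) (1,2) (0,3)
B attacks (0,1): yes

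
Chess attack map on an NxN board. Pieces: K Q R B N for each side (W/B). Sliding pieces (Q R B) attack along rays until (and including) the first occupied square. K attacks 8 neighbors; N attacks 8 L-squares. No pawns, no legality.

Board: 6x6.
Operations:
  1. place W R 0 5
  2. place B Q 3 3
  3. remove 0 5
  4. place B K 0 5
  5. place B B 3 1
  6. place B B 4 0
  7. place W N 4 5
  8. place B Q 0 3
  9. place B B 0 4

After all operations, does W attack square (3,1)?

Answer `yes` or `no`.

Answer: no

Derivation:
Op 1: place WR@(0,5)
Op 2: place BQ@(3,3)
Op 3: remove (0,5)
Op 4: place BK@(0,5)
Op 5: place BB@(3,1)
Op 6: place BB@(4,0)
Op 7: place WN@(4,5)
Op 8: place BQ@(0,3)
Op 9: place BB@(0,4)
Per-piece attacks for W:
  WN@(4,5): attacks (5,3) (3,3) (2,4)
W attacks (3,1): no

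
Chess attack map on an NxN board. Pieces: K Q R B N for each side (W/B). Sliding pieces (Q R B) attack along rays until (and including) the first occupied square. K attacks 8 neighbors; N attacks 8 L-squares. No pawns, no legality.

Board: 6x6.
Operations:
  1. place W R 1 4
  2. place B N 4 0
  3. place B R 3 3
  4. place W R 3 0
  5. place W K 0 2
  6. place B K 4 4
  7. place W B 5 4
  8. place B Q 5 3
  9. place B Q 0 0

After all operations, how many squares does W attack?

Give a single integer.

Op 1: place WR@(1,4)
Op 2: place BN@(4,0)
Op 3: place BR@(3,3)
Op 4: place WR@(3,0)
Op 5: place WK@(0,2)
Op 6: place BK@(4,4)
Op 7: place WB@(5,4)
Op 8: place BQ@(5,3)
Op 9: place BQ@(0,0)
Per-piece attacks for W:
  WK@(0,2): attacks (0,3) (0,1) (1,2) (1,3) (1,1)
  WR@(1,4): attacks (1,5) (1,3) (1,2) (1,1) (1,0) (2,4) (3,4) (4,4) (0,4) [ray(1,0) blocked at (4,4)]
  WR@(3,0): attacks (3,1) (3,2) (3,3) (4,0) (2,0) (1,0) (0,0) [ray(0,1) blocked at (3,3); ray(1,0) blocked at (4,0); ray(-1,0) blocked at (0,0)]
  WB@(5,4): attacks (4,5) (4,3) (3,2) (2,1) (1,0)
Union (20 distinct): (0,0) (0,1) (0,3) (0,4) (1,0) (1,1) (1,2) (1,3) (1,5) (2,0) (2,1) (2,4) (3,1) (3,2) (3,3) (3,4) (4,0) (4,3) (4,4) (4,5)

Answer: 20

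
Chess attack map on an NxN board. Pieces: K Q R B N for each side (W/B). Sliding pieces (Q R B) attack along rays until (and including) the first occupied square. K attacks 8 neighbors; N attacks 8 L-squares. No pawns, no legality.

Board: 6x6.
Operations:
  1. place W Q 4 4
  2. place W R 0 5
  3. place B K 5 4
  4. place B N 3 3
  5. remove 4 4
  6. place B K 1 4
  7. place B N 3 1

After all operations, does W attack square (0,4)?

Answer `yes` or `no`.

Answer: yes

Derivation:
Op 1: place WQ@(4,4)
Op 2: place WR@(0,5)
Op 3: place BK@(5,4)
Op 4: place BN@(3,3)
Op 5: remove (4,4)
Op 6: place BK@(1,4)
Op 7: place BN@(3,1)
Per-piece attacks for W:
  WR@(0,5): attacks (0,4) (0,3) (0,2) (0,1) (0,0) (1,5) (2,5) (3,5) (4,5) (5,5)
W attacks (0,4): yes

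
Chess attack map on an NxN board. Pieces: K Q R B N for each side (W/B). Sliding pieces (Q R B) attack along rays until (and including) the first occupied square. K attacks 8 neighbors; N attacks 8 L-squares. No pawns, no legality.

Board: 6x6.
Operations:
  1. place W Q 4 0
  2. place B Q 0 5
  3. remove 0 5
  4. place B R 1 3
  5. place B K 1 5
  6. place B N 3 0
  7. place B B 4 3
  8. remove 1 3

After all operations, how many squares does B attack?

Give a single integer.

Answer: 15

Derivation:
Op 1: place WQ@(4,0)
Op 2: place BQ@(0,5)
Op 3: remove (0,5)
Op 4: place BR@(1,3)
Op 5: place BK@(1,5)
Op 6: place BN@(3,0)
Op 7: place BB@(4,3)
Op 8: remove (1,3)
Per-piece attacks for B:
  BK@(1,5): attacks (1,4) (2,5) (0,5) (2,4) (0,4)
  BN@(3,0): attacks (4,2) (5,1) (2,2) (1,1)
  BB@(4,3): attacks (5,4) (5,2) (3,4) (2,5) (3,2) (2,1) (1,0)
Union (15 distinct): (0,4) (0,5) (1,0) (1,1) (1,4) (2,1) (2,2) (2,4) (2,5) (3,2) (3,4) (4,2) (5,1) (5,2) (5,4)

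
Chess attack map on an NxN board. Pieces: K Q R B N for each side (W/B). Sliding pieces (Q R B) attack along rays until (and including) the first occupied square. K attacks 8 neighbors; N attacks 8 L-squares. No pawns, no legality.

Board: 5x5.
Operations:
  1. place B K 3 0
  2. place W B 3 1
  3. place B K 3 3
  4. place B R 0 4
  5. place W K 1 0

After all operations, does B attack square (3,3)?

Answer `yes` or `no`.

Answer: no

Derivation:
Op 1: place BK@(3,0)
Op 2: place WB@(3,1)
Op 3: place BK@(3,3)
Op 4: place BR@(0,4)
Op 5: place WK@(1,0)
Per-piece attacks for B:
  BR@(0,4): attacks (0,3) (0,2) (0,1) (0,0) (1,4) (2,4) (3,4) (4,4)
  BK@(3,0): attacks (3,1) (4,0) (2,0) (4,1) (2,1)
  BK@(3,3): attacks (3,4) (3,2) (4,3) (2,3) (4,4) (4,2) (2,4) (2,2)
B attacks (3,3): no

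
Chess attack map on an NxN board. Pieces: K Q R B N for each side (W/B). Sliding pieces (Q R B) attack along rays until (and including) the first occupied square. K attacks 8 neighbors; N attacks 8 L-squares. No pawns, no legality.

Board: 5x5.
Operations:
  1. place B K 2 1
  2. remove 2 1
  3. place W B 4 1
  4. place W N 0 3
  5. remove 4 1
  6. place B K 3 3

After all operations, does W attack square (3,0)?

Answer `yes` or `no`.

Op 1: place BK@(2,1)
Op 2: remove (2,1)
Op 3: place WB@(4,1)
Op 4: place WN@(0,3)
Op 5: remove (4,1)
Op 6: place BK@(3,3)
Per-piece attacks for W:
  WN@(0,3): attacks (2,4) (1,1) (2,2)
W attacks (3,0): no

Answer: no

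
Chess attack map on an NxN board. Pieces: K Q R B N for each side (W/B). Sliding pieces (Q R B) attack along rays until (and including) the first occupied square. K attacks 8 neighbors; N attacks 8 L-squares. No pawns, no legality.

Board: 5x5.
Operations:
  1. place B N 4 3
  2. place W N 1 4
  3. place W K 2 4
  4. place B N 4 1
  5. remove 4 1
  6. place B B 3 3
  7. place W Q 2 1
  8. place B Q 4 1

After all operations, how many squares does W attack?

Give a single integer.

Answer: 19

Derivation:
Op 1: place BN@(4,3)
Op 2: place WN@(1,4)
Op 3: place WK@(2,4)
Op 4: place BN@(4,1)
Op 5: remove (4,1)
Op 6: place BB@(3,3)
Op 7: place WQ@(2,1)
Op 8: place BQ@(4,1)
Per-piece attacks for W:
  WN@(1,4): attacks (2,2) (3,3) (0,2)
  WQ@(2,1): attacks (2,2) (2,3) (2,4) (2,0) (3,1) (4,1) (1,1) (0,1) (3,2) (4,3) (3,0) (1,2) (0,3) (1,0) [ray(0,1) blocked at (2,4); ray(1,0) blocked at (4,1); ray(1,1) blocked at (4,3)]
  WK@(2,4): attacks (2,3) (3,4) (1,4) (3,3) (1,3)
Union (19 distinct): (0,1) (0,2) (0,3) (1,0) (1,1) (1,2) (1,3) (1,4) (2,0) (2,2) (2,3) (2,4) (3,0) (3,1) (3,2) (3,3) (3,4) (4,1) (4,3)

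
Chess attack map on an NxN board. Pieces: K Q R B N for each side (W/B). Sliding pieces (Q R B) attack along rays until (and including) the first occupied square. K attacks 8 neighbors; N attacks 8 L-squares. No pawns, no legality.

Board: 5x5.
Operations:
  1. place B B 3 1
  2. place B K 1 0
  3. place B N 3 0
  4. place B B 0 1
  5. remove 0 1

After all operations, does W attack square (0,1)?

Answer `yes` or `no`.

Op 1: place BB@(3,1)
Op 2: place BK@(1,0)
Op 3: place BN@(3,0)
Op 4: place BB@(0,1)
Op 5: remove (0,1)
Per-piece attacks for W:
W attacks (0,1): no

Answer: no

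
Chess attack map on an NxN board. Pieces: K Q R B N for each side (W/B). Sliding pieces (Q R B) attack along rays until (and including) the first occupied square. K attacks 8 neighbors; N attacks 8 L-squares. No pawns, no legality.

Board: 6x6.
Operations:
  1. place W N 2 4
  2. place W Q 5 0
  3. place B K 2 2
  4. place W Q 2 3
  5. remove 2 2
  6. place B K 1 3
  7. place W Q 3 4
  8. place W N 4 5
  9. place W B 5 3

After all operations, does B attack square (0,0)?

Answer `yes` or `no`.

Op 1: place WN@(2,4)
Op 2: place WQ@(5,0)
Op 3: place BK@(2,2)
Op 4: place WQ@(2,3)
Op 5: remove (2,2)
Op 6: place BK@(1,3)
Op 7: place WQ@(3,4)
Op 8: place WN@(4,5)
Op 9: place WB@(5,3)
Per-piece attacks for B:
  BK@(1,3): attacks (1,4) (1,2) (2,3) (0,3) (2,4) (2,2) (0,4) (0,2)
B attacks (0,0): no

Answer: no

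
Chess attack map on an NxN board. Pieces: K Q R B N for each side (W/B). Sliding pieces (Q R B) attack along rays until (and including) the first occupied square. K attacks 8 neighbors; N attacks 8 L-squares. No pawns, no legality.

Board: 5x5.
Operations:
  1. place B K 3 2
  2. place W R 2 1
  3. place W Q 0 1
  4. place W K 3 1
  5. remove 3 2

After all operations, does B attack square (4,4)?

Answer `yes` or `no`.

Op 1: place BK@(3,2)
Op 2: place WR@(2,1)
Op 3: place WQ@(0,1)
Op 4: place WK@(3,1)
Op 5: remove (3,2)
Per-piece attacks for B:
B attacks (4,4): no

Answer: no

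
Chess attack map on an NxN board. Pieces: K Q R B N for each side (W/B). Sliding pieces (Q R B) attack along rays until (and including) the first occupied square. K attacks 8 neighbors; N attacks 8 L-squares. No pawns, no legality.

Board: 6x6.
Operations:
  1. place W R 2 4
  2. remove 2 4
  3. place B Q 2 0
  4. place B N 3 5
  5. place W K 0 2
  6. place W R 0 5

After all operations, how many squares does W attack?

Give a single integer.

Answer: 10

Derivation:
Op 1: place WR@(2,4)
Op 2: remove (2,4)
Op 3: place BQ@(2,0)
Op 4: place BN@(3,5)
Op 5: place WK@(0,2)
Op 6: place WR@(0,5)
Per-piece attacks for W:
  WK@(0,2): attacks (0,3) (0,1) (1,2) (1,3) (1,1)
  WR@(0,5): attacks (0,4) (0,3) (0,2) (1,5) (2,5) (3,5) [ray(0,-1) blocked at (0,2); ray(1,0) blocked at (3,5)]
Union (10 distinct): (0,1) (0,2) (0,3) (0,4) (1,1) (1,2) (1,3) (1,5) (2,5) (3,5)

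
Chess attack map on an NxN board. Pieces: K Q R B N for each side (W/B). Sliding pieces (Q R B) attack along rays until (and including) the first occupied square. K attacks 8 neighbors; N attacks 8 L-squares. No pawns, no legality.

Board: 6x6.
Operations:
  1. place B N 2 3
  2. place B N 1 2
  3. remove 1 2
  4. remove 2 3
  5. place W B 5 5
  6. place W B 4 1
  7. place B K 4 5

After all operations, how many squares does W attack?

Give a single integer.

Answer: 12

Derivation:
Op 1: place BN@(2,3)
Op 2: place BN@(1,2)
Op 3: remove (1,2)
Op 4: remove (2,3)
Op 5: place WB@(5,5)
Op 6: place WB@(4,1)
Op 7: place BK@(4,5)
Per-piece attacks for W:
  WB@(4,1): attacks (5,2) (5,0) (3,2) (2,3) (1,4) (0,5) (3,0)
  WB@(5,5): attacks (4,4) (3,3) (2,2) (1,1) (0,0)
Union (12 distinct): (0,0) (0,5) (1,1) (1,4) (2,2) (2,3) (3,0) (3,2) (3,3) (4,4) (5,0) (5,2)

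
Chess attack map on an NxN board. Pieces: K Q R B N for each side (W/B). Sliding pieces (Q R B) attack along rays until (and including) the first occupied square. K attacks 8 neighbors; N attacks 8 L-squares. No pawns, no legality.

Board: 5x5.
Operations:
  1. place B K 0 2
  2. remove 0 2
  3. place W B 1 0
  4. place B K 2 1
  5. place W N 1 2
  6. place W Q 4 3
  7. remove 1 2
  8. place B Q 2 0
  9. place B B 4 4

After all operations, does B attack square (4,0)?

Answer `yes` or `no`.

Answer: yes

Derivation:
Op 1: place BK@(0,2)
Op 2: remove (0,2)
Op 3: place WB@(1,0)
Op 4: place BK@(2,1)
Op 5: place WN@(1,2)
Op 6: place WQ@(4,3)
Op 7: remove (1,2)
Op 8: place BQ@(2,0)
Op 9: place BB@(4,4)
Per-piece attacks for B:
  BQ@(2,0): attacks (2,1) (3,0) (4,0) (1,0) (3,1) (4,2) (1,1) (0,2) [ray(0,1) blocked at (2,1); ray(-1,0) blocked at (1,0)]
  BK@(2,1): attacks (2,2) (2,0) (3,1) (1,1) (3,2) (3,0) (1,2) (1,0)
  BB@(4,4): attacks (3,3) (2,2) (1,1) (0,0)
B attacks (4,0): yes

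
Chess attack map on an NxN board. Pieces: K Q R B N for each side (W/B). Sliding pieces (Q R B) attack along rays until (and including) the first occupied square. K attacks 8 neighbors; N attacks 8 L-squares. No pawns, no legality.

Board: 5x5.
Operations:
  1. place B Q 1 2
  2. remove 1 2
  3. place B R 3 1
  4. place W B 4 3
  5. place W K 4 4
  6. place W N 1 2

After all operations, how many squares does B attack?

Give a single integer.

Op 1: place BQ@(1,2)
Op 2: remove (1,2)
Op 3: place BR@(3,1)
Op 4: place WB@(4,3)
Op 5: place WK@(4,4)
Op 6: place WN@(1,2)
Per-piece attacks for B:
  BR@(3,1): attacks (3,2) (3,3) (3,4) (3,0) (4,1) (2,1) (1,1) (0,1)
Union (8 distinct): (0,1) (1,1) (2,1) (3,0) (3,2) (3,3) (3,4) (4,1)

Answer: 8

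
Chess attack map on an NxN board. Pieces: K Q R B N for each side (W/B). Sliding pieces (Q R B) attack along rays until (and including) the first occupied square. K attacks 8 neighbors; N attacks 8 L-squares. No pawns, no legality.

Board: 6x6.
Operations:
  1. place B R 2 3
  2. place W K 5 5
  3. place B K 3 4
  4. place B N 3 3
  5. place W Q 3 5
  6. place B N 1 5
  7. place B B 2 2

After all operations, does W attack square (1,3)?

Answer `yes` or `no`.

Op 1: place BR@(2,3)
Op 2: place WK@(5,5)
Op 3: place BK@(3,4)
Op 4: place BN@(3,3)
Op 5: place WQ@(3,5)
Op 6: place BN@(1,5)
Op 7: place BB@(2,2)
Per-piece attacks for W:
  WQ@(3,5): attacks (3,4) (4,5) (5,5) (2,5) (1,5) (4,4) (5,3) (2,4) (1,3) (0,2) [ray(0,-1) blocked at (3,4); ray(1,0) blocked at (5,5); ray(-1,0) blocked at (1,5)]
  WK@(5,5): attacks (5,4) (4,5) (4,4)
W attacks (1,3): yes

Answer: yes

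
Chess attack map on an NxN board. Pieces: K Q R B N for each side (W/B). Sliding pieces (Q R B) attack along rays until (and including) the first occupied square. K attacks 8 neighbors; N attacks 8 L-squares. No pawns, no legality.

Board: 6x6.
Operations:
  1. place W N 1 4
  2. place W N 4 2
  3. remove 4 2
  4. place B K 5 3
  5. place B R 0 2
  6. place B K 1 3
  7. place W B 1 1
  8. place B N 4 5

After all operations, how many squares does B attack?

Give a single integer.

Op 1: place WN@(1,4)
Op 2: place WN@(4,2)
Op 3: remove (4,2)
Op 4: place BK@(5,3)
Op 5: place BR@(0,2)
Op 6: place BK@(1,3)
Op 7: place WB@(1,1)
Op 8: place BN@(4,5)
Per-piece attacks for B:
  BR@(0,2): attacks (0,3) (0,4) (0,5) (0,1) (0,0) (1,2) (2,2) (3,2) (4,2) (5,2)
  BK@(1,3): attacks (1,4) (1,2) (2,3) (0,3) (2,4) (2,2) (0,4) (0,2)
  BN@(4,5): attacks (5,3) (3,3) (2,4)
  BK@(5,3): attacks (5,4) (5,2) (4,3) (4,4) (4,2)
Union (19 distinct): (0,0) (0,1) (0,2) (0,3) (0,4) (0,5) (1,2) (1,4) (2,2) (2,3) (2,4) (3,2) (3,3) (4,2) (4,3) (4,4) (5,2) (5,3) (5,4)

Answer: 19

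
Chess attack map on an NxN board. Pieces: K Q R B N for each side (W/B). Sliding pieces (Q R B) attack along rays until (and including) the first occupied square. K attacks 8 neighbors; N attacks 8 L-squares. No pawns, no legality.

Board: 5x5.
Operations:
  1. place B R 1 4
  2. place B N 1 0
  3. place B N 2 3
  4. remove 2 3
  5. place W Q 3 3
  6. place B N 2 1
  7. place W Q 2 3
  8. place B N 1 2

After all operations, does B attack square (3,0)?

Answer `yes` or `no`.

Answer: no

Derivation:
Op 1: place BR@(1,4)
Op 2: place BN@(1,0)
Op 3: place BN@(2,3)
Op 4: remove (2,3)
Op 5: place WQ@(3,3)
Op 6: place BN@(2,1)
Op 7: place WQ@(2,3)
Op 8: place BN@(1,2)
Per-piece attacks for B:
  BN@(1,0): attacks (2,2) (3,1) (0,2)
  BN@(1,2): attacks (2,4) (3,3) (0,4) (2,0) (3,1) (0,0)
  BR@(1,4): attacks (1,3) (1,2) (2,4) (3,4) (4,4) (0,4) [ray(0,-1) blocked at (1,2)]
  BN@(2,1): attacks (3,3) (4,2) (1,3) (0,2) (4,0) (0,0)
B attacks (3,0): no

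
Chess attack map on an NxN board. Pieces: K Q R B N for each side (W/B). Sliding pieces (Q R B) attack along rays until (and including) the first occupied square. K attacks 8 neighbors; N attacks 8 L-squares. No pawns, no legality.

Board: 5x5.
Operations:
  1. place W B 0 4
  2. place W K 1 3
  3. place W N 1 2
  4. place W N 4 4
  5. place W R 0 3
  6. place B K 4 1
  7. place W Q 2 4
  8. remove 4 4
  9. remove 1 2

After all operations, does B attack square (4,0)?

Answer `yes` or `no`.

Op 1: place WB@(0,4)
Op 2: place WK@(1,3)
Op 3: place WN@(1,2)
Op 4: place WN@(4,4)
Op 5: place WR@(0,3)
Op 6: place BK@(4,1)
Op 7: place WQ@(2,4)
Op 8: remove (4,4)
Op 9: remove (1,2)
Per-piece attacks for B:
  BK@(4,1): attacks (4,2) (4,0) (3,1) (3,2) (3,0)
B attacks (4,0): yes

Answer: yes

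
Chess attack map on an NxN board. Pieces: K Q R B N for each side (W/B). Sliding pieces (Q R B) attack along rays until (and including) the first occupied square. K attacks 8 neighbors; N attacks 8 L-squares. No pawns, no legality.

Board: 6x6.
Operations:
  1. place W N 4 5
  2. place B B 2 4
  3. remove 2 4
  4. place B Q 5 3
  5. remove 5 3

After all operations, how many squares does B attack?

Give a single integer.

Op 1: place WN@(4,5)
Op 2: place BB@(2,4)
Op 3: remove (2,4)
Op 4: place BQ@(5,3)
Op 5: remove (5,3)
Per-piece attacks for B:
Union (0 distinct): (none)

Answer: 0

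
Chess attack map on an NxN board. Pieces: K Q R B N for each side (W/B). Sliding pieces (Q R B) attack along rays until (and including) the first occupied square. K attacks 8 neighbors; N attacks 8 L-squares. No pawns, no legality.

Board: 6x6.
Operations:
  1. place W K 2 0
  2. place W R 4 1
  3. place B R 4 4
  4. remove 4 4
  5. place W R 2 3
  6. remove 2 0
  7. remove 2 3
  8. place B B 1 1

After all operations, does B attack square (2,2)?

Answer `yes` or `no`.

Op 1: place WK@(2,0)
Op 2: place WR@(4,1)
Op 3: place BR@(4,4)
Op 4: remove (4,4)
Op 5: place WR@(2,3)
Op 6: remove (2,0)
Op 7: remove (2,3)
Op 8: place BB@(1,1)
Per-piece attacks for B:
  BB@(1,1): attacks (2,2) (3,3) (4,4) (5,5) (2,0) (0,2) (0,0)
B attacks (2,2): yes

Answer: yes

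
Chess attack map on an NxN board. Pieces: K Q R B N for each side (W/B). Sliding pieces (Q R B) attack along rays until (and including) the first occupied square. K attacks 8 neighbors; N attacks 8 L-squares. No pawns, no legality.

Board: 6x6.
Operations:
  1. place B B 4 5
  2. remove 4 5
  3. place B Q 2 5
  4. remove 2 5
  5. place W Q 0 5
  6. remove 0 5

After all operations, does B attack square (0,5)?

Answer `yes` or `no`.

Answer: no

Derivation:
Op 1: place BB@(4,5)
Op 2: remove (4,5)
Op 3: place BQ@(2,5)
Op 4: remove (2,5)
Op 5: place WQ@(0,5)
Op 6: remove (0,5)
Per-piece attacks for B:
B attacks (0,5): no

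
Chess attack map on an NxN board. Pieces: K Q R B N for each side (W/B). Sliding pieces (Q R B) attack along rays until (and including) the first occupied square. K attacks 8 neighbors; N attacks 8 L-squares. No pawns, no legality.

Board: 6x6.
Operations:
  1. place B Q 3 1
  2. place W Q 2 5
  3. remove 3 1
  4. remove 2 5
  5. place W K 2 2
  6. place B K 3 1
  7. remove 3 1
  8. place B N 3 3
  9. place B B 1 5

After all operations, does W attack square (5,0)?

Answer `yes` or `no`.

Op 1: place BQ@(3,1)
Op 2: place WQ@(2,5)
Op 3: remove (3,1)
Op 4: remove (2,5)
Op 5: place WK@(2,2)
Op 6: place BK@(3,1)
Op 7: remove (3,1)
Op 8: place BN@(3,3)
Op 9: place BB@(1,5)
Per-piece attacks for W:
  WK@(2,2): attacks (2,3) (2,1) (3,2) (1,2) (3,3) (3,1) (1,3) (1,1)
W attacks (5,0): no

Answer: no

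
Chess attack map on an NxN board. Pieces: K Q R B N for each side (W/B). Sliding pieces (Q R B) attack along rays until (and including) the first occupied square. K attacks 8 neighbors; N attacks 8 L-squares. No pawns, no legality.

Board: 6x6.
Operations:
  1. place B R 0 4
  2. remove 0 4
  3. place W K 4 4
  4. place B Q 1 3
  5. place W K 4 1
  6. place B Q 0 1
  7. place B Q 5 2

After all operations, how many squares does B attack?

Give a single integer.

Op 1: place BR@(0,4)
Op 2: remove (0,4)
Op 3: place WK@(4,4)
Op 4: place BQ@(1,3)
Op 5: place WK@(4,1)
Op 6: place BQ@(0,1)
Op 7: place BQ@(5,2)
Per-piece attacks for B:
  BQ@(0,1): attacks (0,2) (0,3) (0,4) (0,5) (0,0) (1,1) (2,1) (3,1) (4,1) (1,2) (2,3) (3,4) (4,5) (1,0) [ray(1,0) blocked at (4,1)]
  BQ@(1,3): attacks (1,4) (1,5) (1,2) (1,1) (1,0) (2,3) (3,3) (4,3) (5,3) (0,3) (2,4) (3,5) (2,2) (3,1) (4,0) (0,4) (0,2)
  BQ@(5,2): attacks (5,3) (5,4) (5,5) (5,1) (5,0) (4,2) (3,2) (2,2) (1,2) (0,2) (4,3) (3,4) (2,5) (4,1) [ray(-1,-1) blocked at (4,1)]
Union (30 distinct): (0,0) (0,2) (0,3) (0,4) (0,5) (1,0) (1,1) (1,2) (1,4) (1,5) (2,1) (2,2) (2,3) (2,4) (2,5) (3,1) (3,2) (3,3) (3,4) (3,5) (4,0) (4,1) (4,2) (4,3) (4,5) (5,0) (5,1) (5,3) (5,4) (5,5)

Answer: 30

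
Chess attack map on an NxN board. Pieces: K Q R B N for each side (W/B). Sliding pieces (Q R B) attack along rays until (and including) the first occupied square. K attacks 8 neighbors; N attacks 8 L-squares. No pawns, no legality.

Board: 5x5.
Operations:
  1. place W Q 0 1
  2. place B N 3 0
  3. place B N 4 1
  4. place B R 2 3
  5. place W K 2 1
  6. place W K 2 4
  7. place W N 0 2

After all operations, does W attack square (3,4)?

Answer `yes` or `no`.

Answer: yes

Derivation:
Op 1: place WQ@(0,1)
Op 2: place BN@(3,0)
Op 3: place BN@(4,1)
Op 4: place BR@(2,3)
Op 5: place WK@(2,1)
Op 6: place WK@(2,4)
Op 7: place WN@(0,2)
Per-piece attacks for W:
  WQ@(0,1): attacks (0,2) (0,0) (1,1) (2,1) (1,2) (2,3) (1,0) [ray(0,1) blocked at (0,2); ray(1,0) blocked at (2,1); ray(1,1) blocked at (2,3)]
  WN@(0,2): attacks (1,4) (2,3) (1,0) (2,1)
  WK@(2,1): attacks (2,2) (2,0) (3,1) (1,1) (3,2) (3,0) (1,2) (1,0)
  WK@(2,4): attacks (2,3) (3,4) (1,4) (3,3) (1,3)
W attacks (3,4): yes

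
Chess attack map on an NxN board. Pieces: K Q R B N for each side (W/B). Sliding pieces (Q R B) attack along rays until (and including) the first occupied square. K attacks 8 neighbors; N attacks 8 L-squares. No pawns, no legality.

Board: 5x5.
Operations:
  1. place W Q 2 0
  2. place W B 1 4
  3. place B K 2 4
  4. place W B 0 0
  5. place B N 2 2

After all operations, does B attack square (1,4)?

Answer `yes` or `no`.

Answer: yes

Derivation:
Op 1: place WQ@(2,0)
Op 2: place WB@(1,4)
Op 3: place BK@(2,4)
Op 4: place WB@(0,0)
Op 5: place BN@(2,2)
Per-piece attacks for B:
  BN@(2,2): attacks (3,4) (4,3) (1,4) (0,3) (3,0) (4,1) (1,0) (0,1)
  BK@(2,4): attacks (2,3) (3,4) (1,4) (3,3) (1,3)
B attacks (1,4): yes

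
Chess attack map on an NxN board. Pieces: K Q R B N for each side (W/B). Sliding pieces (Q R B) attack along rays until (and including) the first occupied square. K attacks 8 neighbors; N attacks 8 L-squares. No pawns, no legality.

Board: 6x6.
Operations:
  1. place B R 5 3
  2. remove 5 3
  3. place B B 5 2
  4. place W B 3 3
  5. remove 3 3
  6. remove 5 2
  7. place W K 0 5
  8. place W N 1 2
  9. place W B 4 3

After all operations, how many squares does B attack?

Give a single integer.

Op 1: place BR@(5,3)
Op 2: remove (5,3)
Op 3: place BB@(5,2)
Op 4: place WB@(3,3)
Op 5: remove (3,3)
Op 6: remove (5,2)
Op 7: place WK@(0,5)
Op 8: place WN@(1,2)
Op 9: place WB@(4,3)
Per-piece attacks for B:
Union (0 distinct): (none)

Answer: 0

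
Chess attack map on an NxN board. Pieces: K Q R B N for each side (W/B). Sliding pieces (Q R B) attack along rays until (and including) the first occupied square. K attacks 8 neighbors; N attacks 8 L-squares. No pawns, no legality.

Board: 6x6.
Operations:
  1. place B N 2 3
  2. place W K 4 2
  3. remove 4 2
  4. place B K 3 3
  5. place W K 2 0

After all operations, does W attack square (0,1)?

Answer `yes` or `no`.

Answer: no

Derivation:
Op 1: place BN@(2,3)
Op 2: place WK@(4,2)
Op 3: remove (4,2)
Op 4: place BK@(3,3)
Op 5: place WK@(2,0)
Per-piece attacks for W:
  WK@(2,0): attacks (2,1) (3,0) (1,0) (3,1) (1,1)
W attacks (0,1): no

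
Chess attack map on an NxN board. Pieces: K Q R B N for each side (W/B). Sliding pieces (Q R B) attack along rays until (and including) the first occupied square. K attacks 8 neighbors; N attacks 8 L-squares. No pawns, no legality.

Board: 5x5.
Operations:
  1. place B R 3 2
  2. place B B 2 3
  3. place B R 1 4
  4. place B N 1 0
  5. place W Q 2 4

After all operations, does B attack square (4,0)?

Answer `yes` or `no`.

Answer: no

Derivation:
Op 1: place BR@(3,2)
Op 2: place BB@(2,3)
Op 3: place BR@(1,4)
Op 4: place BN@(1,0)
Op 5: place WQ@(2,4)
Per-piece attacks for B:
  BN@(1,0): attacks (2,2) (3,1) (0,2)
  BR@(1,4): attacks (1,3) (1,2) (1,1) (1,0) (2,4) (0,4) [ray(0,-1) blocked at (1,0); ray(1,0) blocked at (2,4)]
  BB@(2,3): attacks (3,4) (3,2) (1,4) (1,2) (0,1) [ray(1,-1) blocked at (3,2); ray(-1,1) blocked at (1,4)]
  BR@(3,2): attacks (3,3) (3,4) (3,1) (3,0) (4,2) (2,2) (1,2) (0,2)
B attacks (4,0): no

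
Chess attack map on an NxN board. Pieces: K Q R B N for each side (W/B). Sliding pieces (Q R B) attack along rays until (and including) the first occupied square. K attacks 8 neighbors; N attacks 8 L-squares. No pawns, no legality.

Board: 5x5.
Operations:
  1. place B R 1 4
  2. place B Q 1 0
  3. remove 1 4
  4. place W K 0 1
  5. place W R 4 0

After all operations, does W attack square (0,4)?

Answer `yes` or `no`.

Op 1: place BR@(1,4)
Op 2: place BQ@(1,0)
Op 3: remove (1,4)
Op 4: place WK@(0,1)
Op 5: place WR@(4,0)
Per-piece attacks for W:
  WK@(0,1): attacks (0,2) (0,0) (1,1) (1,2) (1,0)
  WR@(4,0): attacks (4,1) (4,2) (4,3) (4,4) (3,0) (2,0) (1,0) [ray(-1,0) blocked at (1,0)]
W attacks (0,4): no

Answer: no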